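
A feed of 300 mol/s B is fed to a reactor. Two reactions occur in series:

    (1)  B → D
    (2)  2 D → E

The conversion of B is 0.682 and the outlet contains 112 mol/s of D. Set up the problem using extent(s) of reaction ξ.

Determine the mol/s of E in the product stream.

46.3 mol/s

Conversion of B: B consumed = 1ξ₁ = 0.682 × 300 → ξ₁ = 204.6 mol/s.
D balance: n_D = 0 + 1ξ₁ − 2ξ₂ = 112 → ξ₂ = (1·204.6 − 112)/2 = 46.3 mol/s.
Outlet amounts (n = n₀ + Σ ν·ξ):
  B: 300 − 1(204.6) = 95.4
  D: 0 + 1(204.6) − 2(46.3) = 112
  E: 0 + 1(46.3) = 46.3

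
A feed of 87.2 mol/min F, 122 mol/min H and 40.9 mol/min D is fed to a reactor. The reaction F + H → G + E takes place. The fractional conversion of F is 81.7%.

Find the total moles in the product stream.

250 mol/min

F reacted = 0.817 × 87.2 = 71.24 mol/min; ν_F = −1, so ξ = 71.24/1 = 71.24 mol/min.
Outlet amounts (n = n₀ + ν ξ):
  F: 87.2 − 1(71.24) = 15.96
  H: 122 − 1(71.24) = 50.76
  G: 0 + 1(71.24) = 71.24
  E: 0 + 1(71.24) = 71.24
  D: 40.9 (inert)
Total out = 15.96 + 50.76 + 71.24 + 71.24 + 40.9 = 250.1 mol/min.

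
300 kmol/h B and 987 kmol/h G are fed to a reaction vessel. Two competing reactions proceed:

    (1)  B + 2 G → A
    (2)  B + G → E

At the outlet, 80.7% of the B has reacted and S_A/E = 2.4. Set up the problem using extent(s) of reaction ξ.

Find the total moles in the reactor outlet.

874 kmol/h

Conversion of B: B consumed = 0.807 × 300 = 242.1 kmol/h = 1ξ₁ + 1ξ₂.
Selectivity: 1ξ₁ / (1ξ₂) = 2.4 → ξ₁ = 2.4 ξ₂.
Substitute: (1·2.4 + 1) ξ₂ = 242.1 → ξ₂ = 71.21 kmol/h, ξ₁ = 170.9 kmol/h.
Outlet amounts (n = n₀ + Σ ν·ξ):
  B: 300 − 1(170.9) − 1(71.21) = 57.9
  G: 987 − 2(170.9) − 1(71.21) = 574
  A: 0 + 1(170.9) = 170.9
  E: 0 + 1(71.21) = 71.21
Total out = 57.9 + 574 + 170.9 + 71.21 = 874 kmol/h.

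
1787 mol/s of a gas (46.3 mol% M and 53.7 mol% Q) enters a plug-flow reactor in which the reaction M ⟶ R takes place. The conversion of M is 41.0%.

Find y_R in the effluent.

0.19

M reacted = 0.41 × 827.4 = 339.2 mol/s; ν_M = −1, so ξ = 339.2/1 = 339.2 mol/s.
Outlet amounts (n = n₀ + ν ξ):
  M: 827.4 − 1(339.2) = 488.2
  R: 0 + 1(339.2) = 339.2
  Q: 959.6 (inert)
Total out = 1787 mol/s; y_R = 339.2 / 1787 = 0.1898.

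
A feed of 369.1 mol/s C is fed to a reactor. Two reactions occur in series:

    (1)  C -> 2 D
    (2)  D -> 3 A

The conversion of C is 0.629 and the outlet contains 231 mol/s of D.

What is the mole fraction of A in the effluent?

0.655

Conversion of C: C consumed = 1ξ₁ = 0.629 × 369.1 → ξ₁ = 232.2 mol/s.
D balance: n_D = 0 + 2ξ₁ − 1ξ₂ = 231 → ξ₂ = (2·232.2 − 231)/1 = 233.3 mol/s.
Outlet amounts (n = n₀ + Σ ν·ξ):
  C: 369.1 − 1(232.2) = 136.9
  D: 0 + 2(232.2) − 1(233.3) = 231
  A: 0 + 3(233.3) = 700
Total out = 1068 mol/s; y_A = 700 / 1068 = 0.6555.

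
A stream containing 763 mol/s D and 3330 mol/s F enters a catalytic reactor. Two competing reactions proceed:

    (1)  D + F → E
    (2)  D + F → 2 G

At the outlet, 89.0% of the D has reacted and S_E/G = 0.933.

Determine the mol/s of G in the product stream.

474 mol/s

Conversion of D: D consumed = 0.89 × 763 = 679.1 mol/s = 1ξ₁ + 1ξ₂.
Selectivity: 1ξ₁ / (2ξ₂) = 0.933 → ξ₁ = 1.866 ξ₂.
Substitute: (1·1.866 + 1) ξ₂ = 679.1 → ξ₂ = 236.9 mol/s, ξ₁ = 442.1 mol/s.
Outlet amounts (n = n₀ + Σ ν·ξ):
  D: 763 − 1(442.1) − 1(236.9) = 83.93
  F: 3330 − 1(442.1) − 1(236.9) = 2651
  E: 0 + 1(442.1) = 442.1
  G: 0 + 2(236.9) = 473.9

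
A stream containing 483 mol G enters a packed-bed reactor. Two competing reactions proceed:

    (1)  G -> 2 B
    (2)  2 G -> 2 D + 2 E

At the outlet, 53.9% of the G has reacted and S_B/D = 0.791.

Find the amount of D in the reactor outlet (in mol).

187 mol

Conversion of G: G consumed = 0.539 × 483 = 260.3 mol = 1ξ₁ + 2ξ₂.
Selectivity: 2ξ₁ / (2ξ₂) = 0.791 → ξ₁ = 0.791 ξ₂.
Substitute: (1·0.791 + 2) ξ₂ = 260.3 → ξ₂ = 93.28 mol, ξ₁ = 73.78 mol.
Outlet amounts (n = n₀ + Σ ν·ξ):
  G: 483 − 1(73.78) − 2(93.28) = 222.7
  B: 0 + 2(73.78) = 147.6
  D: 0 + 2(93.28) = 186.6
  E: 0 + 2(93.28) = 186.6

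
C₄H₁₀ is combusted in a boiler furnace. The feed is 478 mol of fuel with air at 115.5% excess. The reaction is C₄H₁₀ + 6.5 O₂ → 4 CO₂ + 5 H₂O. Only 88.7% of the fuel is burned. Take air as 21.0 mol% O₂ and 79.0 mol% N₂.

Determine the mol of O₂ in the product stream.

3940 mol

Stoichiometric O₂ = 6.5 × 478 = 3107 mol; O₂ fed = 3107 × 2.155 = 6696 mol.
N₂ fed = 6696 × 79/21 = 25190 mol.
Fuel reacted = 0.887 × 478 → ξ = 424 mol.
Outlet (n = n₀ + ν ξ):
  C₄H₁₀: 478 − 1(424) = 54.01
  O₂: 6696 − 6.5(424) = 3940
  N₂: 25190 (inert)
  CO₂: 0 + 4(424) = 1696
  H₂O: 0 + 5(424) = 2120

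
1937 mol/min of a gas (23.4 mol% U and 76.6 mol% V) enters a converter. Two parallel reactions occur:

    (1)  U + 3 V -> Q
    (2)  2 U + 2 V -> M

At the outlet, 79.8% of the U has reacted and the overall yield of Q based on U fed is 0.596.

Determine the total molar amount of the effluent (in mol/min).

989 mol/min

Yield of Q: 1ξ₁ / 453.3 = 0.596 → ξ₁ = 270.1 mol/min.
Conversion of U: 1ξ₁ + 2ξ₂ = 0.798 × 453.3 = 361.7 → ξ₂ = 45.78 mol/min.
Outlet amounts (n = n₀ + Σ ν·ξ):
  U: 453.3 − 1(270.1) − 2(45.78) = 91.56
  V: 1484 − 3(270.1) − 2(45.78) = 581.8
  Q: 0 + 1(270.1) = 270.1
  M: 0 + 1(45.78) = 45.78
Total out = 91.56 + 581.8 + 270.1 + 45.78 = 989.2 mol/min.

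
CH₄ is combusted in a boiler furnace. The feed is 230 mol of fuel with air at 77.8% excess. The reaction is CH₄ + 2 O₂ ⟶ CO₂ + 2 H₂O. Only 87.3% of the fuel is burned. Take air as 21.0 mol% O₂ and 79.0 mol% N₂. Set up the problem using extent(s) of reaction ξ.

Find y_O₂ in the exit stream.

Stoichiometric O₂ = 2 × 230 = 460 mol; O₂ fed = 460 × 1.778 = 817.9 mol.
N₂ fed = 817.9 × 79/21 = 3077 mol.
Fuel reacted = 0.873 × 230 → ξ = 200.8 mol.
Outlet (n = n₀ + ν ξ):
  CH₄: 230 − 1(200.8) = 29.21
  O₂: 817.9 − 2(200.8) = 416.3
  N₂: 3077 (inert)
  CO₂: 0 + 1(200.8) = 200.8
  H₂O: 0 + 2(200.8) = 401.6
Total out = 4125 mol; y_O₂ = 416.3 / 4125 = 0.1009.

0.101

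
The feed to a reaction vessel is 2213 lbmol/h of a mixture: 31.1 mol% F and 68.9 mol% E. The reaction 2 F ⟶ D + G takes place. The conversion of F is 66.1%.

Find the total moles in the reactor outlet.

2210 lbmol/h

F reacted = 0.661 × 688.2 = 454.9 lbmol/h; ν_F = −2, so ξ = 454.9/2 = 227.5 lbmol/h.
Outlet amounts (n = n₀ + ν ξ):
  F: 688.2 − 2(227.5) = 233.3
  D: 0 + 1(227.5) = 227.5
  G: 0 + 1(227.5) = 227.5
  E: 1525 (inert)
Total out = 233.3 + 227.5 + 227.5 + 1525 = 2213 lbmol/h.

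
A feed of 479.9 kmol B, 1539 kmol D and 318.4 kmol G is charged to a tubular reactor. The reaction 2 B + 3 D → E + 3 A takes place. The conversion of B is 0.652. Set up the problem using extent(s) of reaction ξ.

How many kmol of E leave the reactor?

156 kmol

B reacted = 0.652 × 479.9 = 312.9 kmol; ν_B = −2, so ξ = 312.9/2 = 156.4 kmol.
Outlet amounts (n = n₀ + ν ξ):
  B: 479.9 − 2(156.4) = 167
  D: 1539 − 3(156.4) = 1070
  E: 0 + 1(156.4) = 156.4
  A: 0 + 3(156.4) = 469.3
  G: 318.4 (inert)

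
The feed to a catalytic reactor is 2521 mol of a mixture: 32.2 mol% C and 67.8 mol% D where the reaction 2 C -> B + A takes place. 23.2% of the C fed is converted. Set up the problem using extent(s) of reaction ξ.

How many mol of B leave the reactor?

94.2 mol

C reacted = 0.232 × 811.8 = 188.3 mol; ν_C = −2, so ξ = 188.3/2 = 94.16 mol.
Outlet amounts (n = n₀ + ν ξ):
  C: 811.8 − 2(94.16) = 623.4
  B: 0 + 1(94.16) = 94.16
  A: 0 + 1(94.16) = 94.16
  D: 1709 (inert)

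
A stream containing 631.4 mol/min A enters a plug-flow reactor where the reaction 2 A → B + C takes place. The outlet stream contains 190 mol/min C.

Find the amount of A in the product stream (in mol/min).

For C: n = n₀ + 1ξ → 190 = 0 + 1ξ, giving ξ = 190 mol/min.
Outlet amounts (n = n₀ + ν ξ):
  A: 631.4 − 2(190) = 251.4
  B: 0 + 1(190) = 190
  C: 0 + 1(190) = 190

251 mol/min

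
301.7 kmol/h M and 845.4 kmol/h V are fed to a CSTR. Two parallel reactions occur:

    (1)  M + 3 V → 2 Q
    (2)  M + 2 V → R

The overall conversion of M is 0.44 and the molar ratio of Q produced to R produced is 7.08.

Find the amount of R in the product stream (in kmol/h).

Conversion of M: M consumed = 0.44 × 301.7 = 132.7 kmol/h = 1ξ₁ + 1ξ₂.
Selectivity: 2ξ₁ / (1ξ₂) = 7.08 → ξ₁ = 3.54 ξ₂.
Substitute: (1·3.54 + 1) ξ₂ = 132.7 → ξ₂ = 29.24 kmol/h, ξ₁ = 103.5 kmol/h.
Outlet amounts (n = n₀ + Σ ν·ξ):
  M: 301.7 − 1(103.5) − 1(29.24) = 169
  V: 845.4 − 3(103.5) − 2(29.24) = 476.4
  Q: 0 + 2(103.5) = 207
  R: 0 + 1(29.24) = 29.24

29.2 kmol/h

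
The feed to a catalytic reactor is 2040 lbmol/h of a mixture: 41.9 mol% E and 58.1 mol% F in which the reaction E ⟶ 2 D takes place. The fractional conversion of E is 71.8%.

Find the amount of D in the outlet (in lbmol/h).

1230 lbmol/h

E reacted = 0.718 × 854.8 = 613.7 lbmol/h; ν_E = −1, so ξ = 613.7/1 = 613.7 lbmol/h.
Outlet amounts (n = n₀ + ν ξ):
  E: 854.8 − 1(613.7) = 241
  D: 0 + 2(613.7) = 1227
  F: 1185 (inert)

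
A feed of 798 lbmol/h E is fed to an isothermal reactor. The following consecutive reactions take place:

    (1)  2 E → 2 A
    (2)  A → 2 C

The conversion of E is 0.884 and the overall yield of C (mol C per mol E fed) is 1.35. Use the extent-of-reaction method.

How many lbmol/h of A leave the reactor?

Conversion of E: E consumed = 2ξ₁ = 0.884 × 798 → ξ₁ = 352.7 lbmol/h.
Yield of C: 2ξ₂ / 798 = 1.35 → ξ₂ = 538.7 lbmol/h.
Outlet amounts (n = n₀ + Σ ν·ξ):
  E: 798 − 2(352.7) = 92.57
  A: 0 + 2(352.7) − 1(538.7) = 166.8
  C: 0 + 2(538.7) = 1077

167 lbmol/h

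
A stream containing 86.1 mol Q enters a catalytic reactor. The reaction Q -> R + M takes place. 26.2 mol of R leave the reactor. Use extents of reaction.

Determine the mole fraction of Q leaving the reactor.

0.533

For R: n = n₀ + 1ξ → 26.2 = 0 + 1ξ, giving ξ = 26.2 mol.
Outlet amounts (n = n₀ + ν ξ):
  Q: 86.1 − 1(26.2) = 59.9
  R: 0 + 1(26.2) = 26.2
  M: 0 + 1(26.2) = 26.2
Total out = 112.3 mol; y_Q = 59.9 / 112.3 = 0.5334.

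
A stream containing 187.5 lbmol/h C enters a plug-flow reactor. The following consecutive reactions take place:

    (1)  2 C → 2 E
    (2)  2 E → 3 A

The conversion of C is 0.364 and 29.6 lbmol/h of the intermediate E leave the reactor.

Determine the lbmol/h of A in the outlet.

58 lbmol/h

Conversion of C: C consumed = 2ξ₁ = 0.364 × 187.5 → ξ₁ = 34.12 lbmol/h.
E balance: n_E = 0 + 2ξ₁ − 2ξ₂ = 29.6 → ξ₂ = (2·34.12 − 29.6)/2 = 19.32 lbmol/h.
Outlet amounts (n = n₀ + Σ ν·ξ):
  C: 187.5 − 2(34.12) = 119.2
  E: 0 + 2(34.12) − 2(19.32) = 29.6
  A: 0 + 3(19.32) = 57.97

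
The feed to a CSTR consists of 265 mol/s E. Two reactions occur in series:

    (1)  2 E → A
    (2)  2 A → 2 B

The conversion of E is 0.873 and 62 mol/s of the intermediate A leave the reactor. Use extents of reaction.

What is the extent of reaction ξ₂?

Conversion of E: E consumed = 2ξ₁ = 0.873 × 265 → ξ₁ = 115.7 mol/s.
A balance: n_A = 0 + 1ξ₁ − 2ξ₂ = 62 → ξ₂ = (1·115.7 − 62)/2 = 26.84 mol/s.
Outlet amounts (n = n₀ + Σ ν·ξ):
  E: 265 − 2(115.7) = 33.66
  A: 0 + 1(115.7) − 2(26.84) = 62
  B: 0 + 2(26.84) = 53.67

ξ₂ = 26.8 mol/s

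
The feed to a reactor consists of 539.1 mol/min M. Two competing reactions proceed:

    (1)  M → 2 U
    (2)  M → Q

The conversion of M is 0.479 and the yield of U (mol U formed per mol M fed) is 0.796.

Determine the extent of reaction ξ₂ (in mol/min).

Yield of U: 2ξ₁ / 539.1 = 0.796 → ξ₁ = 214.6 mol/min.
Conversion of M: 1ξ₁ + 1ξ₂ = 0.479 × 539.1 = 258.2 → ξ₂ = 43.67 mol/min.
Outlet amounts (n = n₀ + Σ ν·ξ):
  M: 539.1 − 1(214.6) − 1(43.67) = 280.9
  U: 0 + 2(214.6) = 429.1
  Q: 0 + 1(43.67) = 43.67

ξ₂ = 43.7 mol/min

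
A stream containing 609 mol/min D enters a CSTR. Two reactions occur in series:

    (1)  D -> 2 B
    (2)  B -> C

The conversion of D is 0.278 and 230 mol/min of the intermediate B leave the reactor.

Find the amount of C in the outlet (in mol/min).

Conversion of D: D consumed = 1ξ₁ = 0.278 × 609 → ξ₁ = 169.3 mol/min.
B balance: n_B = 0 + 2ξ₁ − 1ξ₂ = 230 → ξ₂ = (2·169.3 − 230)/1 = 108.6 mol/min.
Outlet amounts (n = n₀ + Σ ν·ξ):
  D: 609 − 1(169.3) = 439.7
  B: 0 + 2(169.3) − 1(108.6) = 230
  C: 0 + 1(108.6) = 108.6

109 mol/min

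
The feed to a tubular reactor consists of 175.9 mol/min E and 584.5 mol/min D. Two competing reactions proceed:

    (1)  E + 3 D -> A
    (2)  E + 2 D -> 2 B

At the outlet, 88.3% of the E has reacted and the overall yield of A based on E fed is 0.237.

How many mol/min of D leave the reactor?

Yield of A: 1ξ₁ / 175.9 = 0.237 → ξ₁ = 41.69 mol/min.
Conversion of E: 1ξ₁ + 1ξ₂ = 0.883 × 175.9 = 155.3 → ξ₂ = 113.6 mol/min.
Outlet amounts (n = n₀ + Σ ν·ξ):
  E: 175.9 − 1(41.69) − 1(113.6) = 20.58
  D: 584.5 − 3(41.69) − 2(113.6) = 232.2
  A: 0 + 1(41.69) = 41.69
  B: 0 + 2(113.6) = 227.3

232 mol/min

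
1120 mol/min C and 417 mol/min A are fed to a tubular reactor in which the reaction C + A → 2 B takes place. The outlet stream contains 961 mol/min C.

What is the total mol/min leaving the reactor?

For C: n = n₀ − 1ξ → 961 = 1120 − 1ξ, giving ξ = 159 mol/min.
Outlet amounts (n = n₀ + ν ξ):
  C: 1120 − 1(159) = 961
  A: 417 − 1(159) = 258
  B: 0 + 2(159) = 318
Total out = 961 + 258 + 318 = 1537 mol/min.

1540 mol/min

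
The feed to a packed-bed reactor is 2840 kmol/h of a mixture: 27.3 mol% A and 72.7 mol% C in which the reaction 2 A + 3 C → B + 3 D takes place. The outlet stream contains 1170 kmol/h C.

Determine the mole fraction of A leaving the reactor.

For C: n = n₀ − 3ξ → 1170 = 2065 − 3ξ, giving ξ = 298.2 kmol/h.
Outlet amounts (n = n₀ + ν ξ):
  A: 775.3 − 2(298.2) = 178.9
  C: 2065 − 3(298.2) = 1170
  B: 0 + 1(298.2) = 298.2
  D: 0 + 3(298.2) = 894.7
Total out = 2542 kmol/h; y_A = 178.9 / 2542 = 0.07037.

0.0704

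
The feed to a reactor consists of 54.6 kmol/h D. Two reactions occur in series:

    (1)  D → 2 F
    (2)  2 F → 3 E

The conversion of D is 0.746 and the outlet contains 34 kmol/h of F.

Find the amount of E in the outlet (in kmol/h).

Conversion of D: D consumed = 1ξ₁ = 0.746 × 54.6 → ξ₁ = 40.73 kmol/h.
F balance: n_F = 0 + 2ξ₁ − 2ξ₂ = 34 → ξ₂ = (2·40.73 − 34)/2 = 23.73 kmol/h.
Outlet amounts (n = n₀ + Σ ν·ξ):
  D: 54.6 − 1(40.73) = 13.87
  F: 0 + 2(40.73) − 2(23.73) = 34
  E: 0 + 3(23.73) = 71.19

71.2 kmol/h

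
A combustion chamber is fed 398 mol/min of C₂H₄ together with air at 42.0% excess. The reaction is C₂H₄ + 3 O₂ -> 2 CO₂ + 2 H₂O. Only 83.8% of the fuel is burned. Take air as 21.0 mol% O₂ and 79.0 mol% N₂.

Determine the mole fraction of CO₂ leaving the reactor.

0.0787

Stoichiometric O₂ = 3 × 398 = 1194 mol/min; O₂ fed = 1194 × 1.420 = 1695 mol/min.
N₂ fed = 1695 × 79/21 = 6378 mol/min.
Fuel reacted = 0.838 × 398 → ξ = 333.5 mol/min.
Outlet (n = n₀ + ν ξ):
  C₂H₄: 398 − 1(333.5) = 64.48
  O₂: 1695 − 3(333.5) = 694.9
  N₂: 6378 (inert)
  CO₂: 0 + 2(333.5) = 667
  H₂O: 0 + 2(333.5) = 667
Total out = 8472 mol/min; y_CO₂ = 667 / 8472 = 0.07874.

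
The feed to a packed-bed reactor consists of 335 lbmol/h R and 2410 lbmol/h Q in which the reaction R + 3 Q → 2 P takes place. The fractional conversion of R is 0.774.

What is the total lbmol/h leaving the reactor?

R reacted = 0.774 × 335 = 259.3 lbmol/h; ν_R = −1, so ξ = 259.3/1 = 259.3 lbmol/h.
Outlet amounts (n = n₀ + ν ξ):
  R: 335 − 1(259.3) = 75.71
  Q: 2410 − 3(259.3) = 1632
  P: 0 + 2(259.3) = 518.6
Total out = 75.71 + 1632 + 518.6 = 2226 lbmol/h.

2230 lbmol/h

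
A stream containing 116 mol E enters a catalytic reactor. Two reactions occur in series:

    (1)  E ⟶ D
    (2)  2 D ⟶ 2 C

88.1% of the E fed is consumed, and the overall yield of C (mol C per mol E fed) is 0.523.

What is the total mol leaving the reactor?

116 mol

Conversion of E: E consumed = 1ξ₁ = 0.881 × 116 → ξ₁ = 102.2 mol.
Yield of C: 2ξ₂ / 116 = 0.523 → ξ₂ = 30.33 mol.
Outlet amounts (n = n₀ + Σ ν·ξ):
  E: 116 − 1(102.2) = 13.8
  D: 0 + 1(102.2) − 2(30.33) = 41.53
  C: 0 + 2(30.33) = 60.67
Total out = 13.8 + 41.53 + 60.67 = 116 mol.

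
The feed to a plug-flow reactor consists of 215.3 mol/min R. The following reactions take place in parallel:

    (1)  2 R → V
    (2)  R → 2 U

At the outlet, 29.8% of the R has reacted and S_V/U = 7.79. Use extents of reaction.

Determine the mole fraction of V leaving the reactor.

0.167

Conversion of R: R consumed = 0.298 × 215.3 = 64.16 mol/min = 2ξ₁ + 1ξ₂.
Selectivity: 1ξ₁ / (2ξ₂) = 7.79 → ξ₁ = 15.58 ξ₂.
Substitute: (2·15.58 + 1) ξ₂ = 64.16 → ξ₂ = 1.995 mol/min, ξ₁ = 31.08 mol/min.
Outlet amounts (n = n₀ + Σ ν·ξ):
  R: 215.3 − 2(31.08) − 1(1.995) = 151.1
  V: 0 + 1(31.08) = 31.08
  U: 0 + 2(1.995) = 3.99
Total out = 186.2 mol/min; y_V = 31.08 / 186.2 = 0.1669.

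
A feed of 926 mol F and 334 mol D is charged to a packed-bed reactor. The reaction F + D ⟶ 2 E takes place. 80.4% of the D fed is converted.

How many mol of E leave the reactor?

D reacted = 0.804 × 334 = 268.5 mol; ν_D = −1, so ξ = 268.5/1 = 268.5 mol.
Outlet amounts (n = n₀ + ν ξ):
  F: 926 − 1(268.5) = 657.5
  D: 334 − 1(268.5) = 65.46
  E: 0 + 2(268.5) = 537.1

537 mol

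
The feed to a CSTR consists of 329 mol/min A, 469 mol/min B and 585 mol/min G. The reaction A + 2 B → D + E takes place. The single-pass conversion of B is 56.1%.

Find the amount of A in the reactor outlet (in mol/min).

197 mol/min

B reacted = 0.561 × 469 = 263.1 mol/min; ν_B = −2, so ξ = 263.1/2 = 131.6 mol/min.
Outlet amounts (n = n₀ + ν ξ):
  A: 329 − 1(131.6) = 197.4
  B: 469 − 2(131.6) = 205.9
  D: 0 + 1(131.6) = 131.6
  E: 0 + 1(131.6) = 131.6
  G: 585 (inert)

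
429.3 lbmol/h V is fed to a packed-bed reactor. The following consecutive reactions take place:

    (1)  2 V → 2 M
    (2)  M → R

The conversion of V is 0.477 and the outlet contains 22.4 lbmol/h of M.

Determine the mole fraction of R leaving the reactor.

Conversion of V: V consumed = 2ξ₁ = 0.477 × 429.3 → ξ₁ = 102.4 lbmol/h.
M balance: n_M = 0 + 2ξ₁ − 1ξ₂ = 22.4 → ξ₂ = (2·102.4 − 22.4)/1 = 182.4 lbmol/h.
Outlet amounts (n = n₀ + Σ ν·ξ):
  V: 429.3 − 2(102.4) = 224.5
  M: 0 + 2(102.4) − 1(182.4) = 22.4
  R: 0 + 1(182.4) = 182.4
Total out = 429.3 lbmol/h; y_R = 182.4 / 429.3 = 0.4248.

0.425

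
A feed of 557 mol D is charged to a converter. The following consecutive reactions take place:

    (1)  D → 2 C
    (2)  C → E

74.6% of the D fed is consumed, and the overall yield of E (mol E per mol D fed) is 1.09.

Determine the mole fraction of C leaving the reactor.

Conversion of D: D consumed = 1ξ₁ = 0.746 × 557 → ξ₁ = 415.5 mol.
Yield of E: 1ξ₂ / 557 = 1.09 → ξ₂ = 607.1 mol.
Outlet amounts (n = n₀ + Σ ν·ξ):
  D: 557 − 1(415.5) = 141.5
  C: 0 + 2(415.5) − 1(607.1) = 223.9
  E: 0 + 1(607.1) = 607.1
Total out = 972.5 mol; y_C = 223.9 / 972.5 = 0.2302.

0.23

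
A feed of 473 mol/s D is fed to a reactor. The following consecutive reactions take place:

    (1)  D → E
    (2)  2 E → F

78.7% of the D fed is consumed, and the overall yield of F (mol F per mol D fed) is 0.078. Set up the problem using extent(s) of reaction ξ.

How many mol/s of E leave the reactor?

Conversion of D: D consumed = 1ξ₁ = 0.787 × 473 → ξ₁ = 372.3 mol/s.
Yield of F: 1ξ₂ / 473 = 0.078 → ξ₂ = 36.89 mol/s.
Outlet amounts (n = n₀ + Σ ν·ξ):
  D: 473 − 1(372.3) = 100.7
  E: 0 + 1(372.3) − 2(36.89) = 298.5
  F: 0 + 1(36.89) = 36.89

298 mol/s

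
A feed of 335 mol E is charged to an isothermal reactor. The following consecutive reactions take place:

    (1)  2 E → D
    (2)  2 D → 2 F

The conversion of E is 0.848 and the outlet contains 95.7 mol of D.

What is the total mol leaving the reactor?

193 mol

Conversion of E: E consumed = 2ξ₁ = 0.848 × 335 → ξ₁ = 142 mol.
D balance: n_D = 0 + 1ξ₁ − 2ξ₂ = 95.7 → ξ₂ = (1·142 − 95.7)/2 = 23.17 mol.
Outlet amounts (n = n₀ + Σ ν·ξ):
  E: 335 − 2(142) = 50.92
  D: 0 + 1(142) − 2(23.17) = 95.7
  F: 0 + 2(23.17) = 46.34
Total out = 50.92 + 95.7 + 46.34 = 193 mol.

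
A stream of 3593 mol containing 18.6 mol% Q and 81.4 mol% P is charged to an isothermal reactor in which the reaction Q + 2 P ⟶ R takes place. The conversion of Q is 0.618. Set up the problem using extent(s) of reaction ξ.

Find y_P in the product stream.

0.758

Q reacted = 0.618 × 668.3 = 413 mol; ν_Q = −1, so ξ = 413/1 = 413 mol.
Outlet amounts (n = n₀ + ν ξ):
  Q: 668.3 − 1(413) = 255.3
  P: 2925 − 2(413) = 2099
  R: 0 + 1(413) = 413
Total out = 2767 mol; y_P = 2099 / 2767 = 0.7585.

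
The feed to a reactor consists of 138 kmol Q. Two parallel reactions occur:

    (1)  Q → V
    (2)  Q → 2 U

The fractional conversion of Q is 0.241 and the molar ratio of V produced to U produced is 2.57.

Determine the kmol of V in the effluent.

Conversion of Q: Q consumed = 0.241 × 138 = 33.26 kmol = 1ξ₁ + 1ξ₂.
Selectivity: 1ξ₁ / (2ξ₂) = 2.57 → ξ₁ = 5.14 ξ₂.
Substitute: (1·5.14 + 1) ξ₂ = 33.26 → ξ₂ = 5.417 kmol, ξ₁ = 27.84 kmol.
Outlet amounts (n = n₀ + Σ ν·ξ):
  Q: 138 − 1(27.84) − 1(5.417) = 104.7
  V: 0 + 1(27.84) = 27.84
  U: 0 + 2(5.417) = 10.83

27.8 kmol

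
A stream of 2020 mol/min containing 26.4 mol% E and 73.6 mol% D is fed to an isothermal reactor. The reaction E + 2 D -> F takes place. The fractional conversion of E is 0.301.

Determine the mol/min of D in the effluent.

1170 mol/min

E reacted = 0.301 × 533.3 = 160.5 mol/min; ν_E = −1, so ξ = 160.5/1 = 160.5 mol/min.
Outlet amounts (n = n₀ + ν ξ):
  E: 533.3 − 1(160.5) = 372.8
  D: 1487 − 2(160.5) = 1166
  F: 0 + 1(160.5) = 160.5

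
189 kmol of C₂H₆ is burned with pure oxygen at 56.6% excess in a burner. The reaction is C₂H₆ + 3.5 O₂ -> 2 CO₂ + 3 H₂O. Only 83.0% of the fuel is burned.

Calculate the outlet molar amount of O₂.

487 kmol

Stoichiometric O₂ = 3.5 × 189 = 661.5 kmol; O₂ fed = 661.5 × 1.566 = 1036 kmol.
Fuel reacted = 0.83 × 189 → ξ = 156.9 kmol.
Outlet (n = n₀ + ν ξ):
  C₂H₆: 189 − 1(156.9) = 32.13
  O₂: 1036 − 3.5(156.9) = 486.9
  CO₂: 0 + 2(156.9) = 313.7
  H₂O: 0 + 3(156.9) = 470.6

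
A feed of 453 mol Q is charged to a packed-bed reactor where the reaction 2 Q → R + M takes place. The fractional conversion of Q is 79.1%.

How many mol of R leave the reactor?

179 mol

Q reacted = 0.791 × 453 = 358.3 mol; ν_Q = −2, so ξ = 358.3/2 = 179.2 mol.
Outlet amounts (n = n₀ + ν ξ):
  Q: 453 − 2(179.2) = 94.68
  R: 0 + 1(179.2) = 179.2
  M: 0 + 1(179.2) = 179.2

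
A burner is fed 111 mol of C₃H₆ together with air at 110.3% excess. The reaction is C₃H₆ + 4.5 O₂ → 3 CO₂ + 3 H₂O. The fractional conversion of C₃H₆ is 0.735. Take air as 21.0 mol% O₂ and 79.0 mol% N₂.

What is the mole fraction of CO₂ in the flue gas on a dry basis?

0.0499

Stoichiometric O₂ = 4.5 × 111 = 499.5 mol; O₂ fed = 499.5 × 2.103 = 1050 mol.
N₂ fed = 1050 × 79/21 = 3952 mol.
Fuel reacted = 0.735 × 111 → ξ = 81.58 mol.
Outlet (n = n₀ + ν ξ):
  C₃H₆: 111 − 1(81.58) = 29.42
  O₂: 1050 − 4.5(81.58) = 683.3
  N₂: 3952 (inert)
  CO₂: 0 + 3(81.58) = 244.8
  H₂O: 0 + 3(81.58) = 244.8
Dry total = 4909 mol; y_CO₂ (dry) = 244.8 / 4909 = 0.04986.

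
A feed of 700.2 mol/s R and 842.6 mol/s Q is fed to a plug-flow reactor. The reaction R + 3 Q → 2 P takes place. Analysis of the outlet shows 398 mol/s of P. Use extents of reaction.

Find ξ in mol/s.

For P: n = n₀ + 2ξ → 398 = 0 + 2ξ, giving ξ = 199 mol/s.
Outlet amounts (n = n₀ + ν ξ):
  R: 700.2 − 1(199) = 501.2
  Q: 842.6 − 3(199) = 245.6
  P: 0 + 2(199) = 398

ξ = 199 mol/s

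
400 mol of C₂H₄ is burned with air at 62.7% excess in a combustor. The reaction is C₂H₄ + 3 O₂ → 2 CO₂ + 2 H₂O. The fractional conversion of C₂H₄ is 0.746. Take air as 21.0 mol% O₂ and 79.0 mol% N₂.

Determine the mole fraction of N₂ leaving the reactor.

0.757

Stoichiometric O₂ = 3 × 400 = 1200 mol; O₂ fed = 1200 × 1.627 = 1952 mol.
N₂ fed = 1952 × 79/21 = 7345 mol.
Fuel reacted = 0.746 × 400 → ξ = 298.4 mol.
Outlet (n = n₀ + ν ξ):
  C₂H₄: 400 − 1(298.4) = 101.6
  O₂: 1952 − 3(298.4) = 1057
  N₂: 7345 (inert)
  CO₂: 0 + 2(298.4) = 596.8
  H₂O: 0 + 2(298.4) = 596.8
Total out = 9697 mol; y_N₂ = 7345 / 9697 = 0.7574.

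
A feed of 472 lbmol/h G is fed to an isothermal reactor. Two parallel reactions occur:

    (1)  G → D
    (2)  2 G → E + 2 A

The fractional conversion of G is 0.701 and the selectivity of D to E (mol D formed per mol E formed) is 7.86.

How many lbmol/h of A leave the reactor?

67.1 lbmol/h

Conversion of G: G consumed = 0.701 × 472 = 330.9 lbmol/h = 1ξ₁ + 2ξ₂.
Selectivity: 1ξ₁ / (1ξ₂) = 7.86 → ξ₁ = 7.86 ξ₂.
Substitute: (1·7.86 + 2) ξ₂ = 330.9 → ξ₂ = 33.56 lbmol/h, ξ₁ = 263.8 lbmol/h.
Outlet amounts (n = n₀ + Σ ν·ξ):
  G: 472 − 1(263.8) − 2(33.56) = 141.1
  D: 0 + 1(263.8) = 263.8
  E: 0 + 1(33.56) = 33.56
  A: 0 + 2(33.56) = 67.11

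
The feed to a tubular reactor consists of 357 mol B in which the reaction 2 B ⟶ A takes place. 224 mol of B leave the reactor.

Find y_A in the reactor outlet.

For B: n = n₀ − 2ξ → 224 = 357 − 2ξ, giving ξ = 66.5 mol.
Outlet amounts (n = n₀ + ν ξ):
  B: 357 − 2(66.5) = 224
  A: 0 + 1(66.5) = 66.5
Total out = 290.5 mol; y_A = 66.5 / 290.5 = 0.2289.

0.229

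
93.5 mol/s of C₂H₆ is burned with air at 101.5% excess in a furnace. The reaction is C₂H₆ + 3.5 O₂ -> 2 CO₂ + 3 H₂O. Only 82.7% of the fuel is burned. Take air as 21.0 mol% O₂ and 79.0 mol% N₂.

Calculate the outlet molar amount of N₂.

2480 mol/s

Stoichiometric O₂ = 3.5 × 93.5 = 327.2 mol/s; O₂ fed = 327.2 × 2.015 = 659.4 mol/s.
N₂ fed = 659.4 × 79/21 = 2481 mol/s.
Fuel reacted = 0.827 × 93.5 → ξ = 77.32 mol/s.
Outlet (n = n₀ + ν ξ):
  C₂H₆: 93.5 − 1(77.32) = 16.18
  O₂: 659.4 − 3.5(77.32) = 388.8
  N₂: 2481 (inert)
  CO₂: 0 + 2(77.32) = 154.6
  H₂O: 0 + 3(77.32) = 232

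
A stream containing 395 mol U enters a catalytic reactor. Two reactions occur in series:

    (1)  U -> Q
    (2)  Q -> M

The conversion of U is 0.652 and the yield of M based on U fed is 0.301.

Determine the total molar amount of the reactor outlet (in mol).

Conversion of U: U consumed = 1ξ₁ = 0.652 × 395 → ξ₁ = 257.5 mol.
Yield of M: 1ξ₂ / 395 = 0.301 → ξ₂ = 118.9 mol.
Outlet amounts (n = n₀ + Σ ν·ξ):
  U: 395 − 1(257.5) = 137.5
  Q: 0 + 1(257.5) − 1(118.9) = 138.6
  M: 0 + 1(118.9) = 118.9
Total out = 137.5 + 138.6 + 118.9 = 395 mol.

395 mol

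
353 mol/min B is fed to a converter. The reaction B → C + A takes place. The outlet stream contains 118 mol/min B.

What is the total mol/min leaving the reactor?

588 mol/min

For B: n = n₀ − 1ξ → 118 = 353 − 1ξ, giving ξ = 235 mol/min.
Outlet amounts (n = n₀ + ν ξ):
  B: 353 − 1(235) = 118
  C: 0 + 1(235) = 235
  A: 0 + 1(235) = 235
Total out = 118 + 235 + 235 = 588 mol/min.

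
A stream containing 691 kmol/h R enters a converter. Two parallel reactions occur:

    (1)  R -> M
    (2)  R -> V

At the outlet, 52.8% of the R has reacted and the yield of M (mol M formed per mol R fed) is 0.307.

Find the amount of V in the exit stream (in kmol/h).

153 kmol/h

Yield of M: 1ξ₁ / 691 = 0.307 → ξ₁ = 212.1 kmol/h.
Conversion of R: 1ξ₁ + 1ξ₂ = 0.528 × 691 = 364.8 → ξ₂ = 152.7 kmol/h.
Outlet amounts (n = n₀ + Σ ν·ξ):
  R: 691 − 1(212.1) − 1(152.7) = 326.2
  M: 0 + 1(212.1) = 212.1
  V: 0 + 1(152.7) = 152.7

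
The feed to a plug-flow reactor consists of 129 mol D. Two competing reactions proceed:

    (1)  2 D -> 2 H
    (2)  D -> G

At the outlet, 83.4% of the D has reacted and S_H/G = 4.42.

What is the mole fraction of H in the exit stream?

0.68

Conversion of D: D consumed = 0.834 × 129 = 107.6 mol = 2ξ₁ + 1ξ₂.
Selectivity: 2ξ₁ / (1ξ₂) = 4.42 → ξ₁ = 2.21 ξ₂.
Substitute: (2·2.21 + 1) ξ₂ = 107.6 → ξ₂ = 19.85 mol, ξ₁ = 43.87 mol.
Outlet amounts (n = n₀ + Σ ν·ξ):
  D: 129 − 2(43.87) − 1(19.85) = 21.41
  H: 0 + 2(43.87) = 87.74
  G: 0 + 1(19.85) = 19.85
Total out = 129 mol; y_H = 87.74 / 129 = 0.6801.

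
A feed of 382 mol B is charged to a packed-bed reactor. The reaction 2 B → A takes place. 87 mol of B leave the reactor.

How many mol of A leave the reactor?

For B: n = n₀ − 2ξ → 87 = 382 − 2ξ, giving ξ = 147.5 mol.
Outlet amounts (n = n₀ + ν ξ):
  B: 382 − 2(147.5) = 87
  A: 0 + 1(147.5) = 147.5

148 mol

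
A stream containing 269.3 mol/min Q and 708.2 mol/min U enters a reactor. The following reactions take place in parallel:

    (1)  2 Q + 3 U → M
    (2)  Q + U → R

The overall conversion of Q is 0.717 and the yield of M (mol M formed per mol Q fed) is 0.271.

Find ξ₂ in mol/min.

ξ₂ = 47.1 mol/min

Yield of M: 1ξ₁ / 269.3 = 0.271 → ξ₁ = 72.98 mol/min.
Conversion of Q: 2ξ₁ + 1ξ₂ = 0.717 × 269.3 = 193.1 → ξ₂ = 47.13 mol/min.
Outlet amounts (n = n₀ + Σ ν·ξ):
  Q: 269.3 − 2(72.98) − 1(47.13) = 76.21
  U: 708.2 − 3(72.98) − 1(47.13) = 442.1
  M: 0 + 1(72.98) = 72.98
  R: 0 + 1(47.13) = 47.13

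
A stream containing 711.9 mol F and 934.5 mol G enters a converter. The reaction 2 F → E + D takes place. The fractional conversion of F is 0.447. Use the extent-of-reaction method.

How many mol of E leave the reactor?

159 mol

F reacted = 0.447 × 711.9 = 318.2 mol; ν_F = −2, so ξ = 318.2/2 = 159.1 mol.
Outlet amounts (n = n₀ + ν ξ):
  F: 711.9 − 2(159.1) = 393.7
  E: 0 + 1(159.1) = 159.1
  D: 0 + 1(159.1) = 159.1
  G: 934.5 (inert)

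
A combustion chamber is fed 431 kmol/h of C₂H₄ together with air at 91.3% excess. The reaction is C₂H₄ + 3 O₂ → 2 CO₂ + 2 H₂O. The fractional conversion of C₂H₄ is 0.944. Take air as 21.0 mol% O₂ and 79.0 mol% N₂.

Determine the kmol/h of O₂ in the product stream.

Stoichiometric O₂ = 3 × 431 = 1293 kmol/h; O₂ fed = 1293 × 1.913 = 2474 kmol/h.
N₂ fed = 2474 × 79/21 = 9305 kmol/h.
Fuel reacted = 0.944 × 431 → ξ = 406.9 kmol/h.
Outlet (n = n₀ + ν ξ):
  C₂H₄: 431 − 1(406.9) = 24.14
  O₂: 2474 − 3(406.9) = 1253
  N₂: 9305 (inert)
  CO₂: 0 + 2(406.9) = 813.7
  H₂O: 0 + 2(406.9) = 813.7

1250 kmol/h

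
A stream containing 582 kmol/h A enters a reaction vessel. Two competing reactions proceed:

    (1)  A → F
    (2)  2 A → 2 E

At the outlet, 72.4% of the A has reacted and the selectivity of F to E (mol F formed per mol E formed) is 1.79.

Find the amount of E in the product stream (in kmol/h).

151 kmol/h

Conversion of A: A consumed = 0.724 × 582 = 421.4 kmol/h = 1ξ₁ + 2ξ₂.
Selectivity: 1ξ₁ / (2ξ₂) = 1.79 → ξ₁ = 3.58 ξ₂.
Substitute: (1·3.58 + 2) ξ₂ = 421.4 → ξ₂ = 75.51 kmol/h, ξ₁ = 270.3 kmol/h.
Outlet amounts (n = n₀ + Σ ν·ξ):
  A: 582 − 1(270.3) − 2(75.51) = 160.6
  F: 0 + 1(270.3) = 270.3
  E: 0 + 2(75.51) = 151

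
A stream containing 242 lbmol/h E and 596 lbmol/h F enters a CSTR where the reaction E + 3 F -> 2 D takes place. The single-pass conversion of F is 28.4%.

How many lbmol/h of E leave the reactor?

186 lbmol/h

F reacted = 0.284 × 596 = 169.3 lbmol/h; ν_F = −3, so ξ = 169.3/3 = 56.42 lbmol/h.
Outlet amounts (n = n₀ + ν ξ):
  E: 242 − 1(56.42) = 185.6
  F: 596 − 3(56.42) = 426.7
  D: 0 + 2(56.42) = 112.8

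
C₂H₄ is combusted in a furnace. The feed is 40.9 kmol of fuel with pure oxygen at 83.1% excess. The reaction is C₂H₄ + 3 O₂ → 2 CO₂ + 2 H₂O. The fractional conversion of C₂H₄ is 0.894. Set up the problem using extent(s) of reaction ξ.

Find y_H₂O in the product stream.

Stoichiometric O₂ = 3 × 40.9 = 122.7 kmol; O₂ fed = 122.7 × 1.831 = 224.7 kmol.
Fuel reacted = 0.894 × 40.9 → ξ = 36.56 kmol.
Outlet (n = n₀ + ν ξ):
  C₂H₄: 40.9 − 1(36.56) = 4.335
  O₂: 224.7 − 3(36.56) = 115
  CO₂: 0 + 2(36.56) = 73.13
  H₂O: 0 + 2(36.56) = 73.13
Total out = 265.6 kmol; y_H₂O = 73.13 / 265.6 = 0.2754.

0.275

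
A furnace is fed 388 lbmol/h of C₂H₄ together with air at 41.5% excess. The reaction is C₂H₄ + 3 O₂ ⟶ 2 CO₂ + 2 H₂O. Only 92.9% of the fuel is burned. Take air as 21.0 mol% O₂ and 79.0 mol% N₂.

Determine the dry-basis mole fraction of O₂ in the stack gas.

0.0753

Stoichiometric O₂ = 3 × 388 = 1164 lbmol/h; O₂ fed = 1164 × 1.415 = 1647 lbmol/h.
N₂ fed = 1647 × 79/21 = 6196 lbmol/h.
Fuel reacted = 0.929 × 388 → ξ = 360.5 lbmol/h.
Outlet (n = n₀ + ν ξ):
  C₂H₄: 388 − 1(360.5) = 27.55
  O₂: 1647 − 3(360.5) = 565.7
  N₂: 6196 (inert)
  CO₂: 0 + 2(360.5) = 720.9
  H₂O: 0 + 2(360.5) = 720.9
Dry total = 7510 lbmol/h; y_O₂ (dry) = 565.7 / 7510 = 0.07532.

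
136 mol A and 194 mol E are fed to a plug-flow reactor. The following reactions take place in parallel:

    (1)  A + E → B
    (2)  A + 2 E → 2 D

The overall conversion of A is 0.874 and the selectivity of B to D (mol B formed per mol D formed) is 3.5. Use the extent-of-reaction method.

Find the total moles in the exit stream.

Conversion of A: A consumed = 0.874 × 136 = 118.9 mol = 1ξ₁ + 1ξ₂.
Selectivity: 1ξ₁ / (2ξ₂) = 3.5 → ξ₁ = 7 ξ₂.
Substitute: (1·7 + 1) ξ₂ = 118.9 → ξ₂ = 14.86 mol, ξ₁ = 104 mol.
Outlet amounts (n = n₀ + Σ ν·ξ):
  A: 136 − 1(104) − 1(14.86) = 17.14
  E: 194 − 1(104) − 2(14.86) = 60.28
  B: 0 + 1(104) = 104
  D: 0 + 2(14.86) = 29.72
Total out = 17.14 + 60.28 + 104 + 29.72 = 211.1 mol.

211 mol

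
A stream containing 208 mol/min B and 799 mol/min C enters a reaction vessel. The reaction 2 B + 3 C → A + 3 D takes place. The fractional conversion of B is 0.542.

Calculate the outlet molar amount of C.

B reacted = 0.542 × 208 = 112.7 mol/min; ν_B = −2, so ξ = 112.7/2 = 56.37 mol/min.
Outlet amounts (n = n₀ + ν ξ):
  B: 208 − 2(56.37) = 95.26
  C: 799 − 3(56.37) = 629.9
  A: 0 + 1(56.37) = 56.37
  D: 0 + 3(56.37) = 169.1

630 mol/min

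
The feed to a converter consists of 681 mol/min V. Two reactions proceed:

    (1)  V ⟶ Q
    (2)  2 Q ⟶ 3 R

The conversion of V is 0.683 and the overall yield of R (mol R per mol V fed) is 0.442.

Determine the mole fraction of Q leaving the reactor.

0.338

Conversion of V: V consumed = 1ξ₁ = 0.683 × 681 → ξ₁ = 465.1 mol/min.
Yield of R: 3ξ₂ / 681 = 0.442 → ξ₂ = 100.3 mol/min.
Outlet amounts (n = n₀ + Σ ν·ξ):
  V: 681 − 1(465.1) = 215.9
  Q: 0 + 1(465.1) − 2(100.3) = 264.5
  R: 0 + 3(100.3) = 301
Total out = 781.3 mol/min; y_Q = 264.5 / 781.3 = 0.3385.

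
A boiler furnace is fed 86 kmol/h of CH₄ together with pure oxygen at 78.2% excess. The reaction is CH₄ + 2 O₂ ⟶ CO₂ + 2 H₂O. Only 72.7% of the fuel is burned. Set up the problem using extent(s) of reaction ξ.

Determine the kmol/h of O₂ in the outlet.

181 kmol/h

Stoichiometric O₂ = 2 × 86 = 172 kmol/h; O₂ fed = 172 × 1.782 = 306.5 kmol/h.
Fuel reacted = 0.727 × 86 → ξ = 62.52 kmol/h.
Outlet (n = n₀ + ν ξ):
  CH₄: 86 − 1(62.52) = 23.48
  O₂: 306.5 − 2(62.52) = 181.5
  CO₂: 0 + 1(62.52) = 62.52
  H₂O: 0 + 2(62.52) = 125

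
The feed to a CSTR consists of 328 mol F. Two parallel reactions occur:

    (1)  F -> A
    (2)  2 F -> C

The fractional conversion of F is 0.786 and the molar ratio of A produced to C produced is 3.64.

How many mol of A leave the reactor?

Conversion of F: F consumed = 0.786 × 328 = 257.8 mol = 1ξ₁ + 2ξ₂.
Selectivity: 1ξ₁ / (1ξ₂) = 3.64 → ξ₁ = 3.64 ξ₂.
Substitute: (1·3.64 + 2) ξ₂ = 257.8 → ξ₂ = 45.71 mol, ξ₁ = 166.4 mol.
Outlet amounts (n = n₀ + Σ ν·ξ):
  F: 328 − 1(166.4) − 2(45.71) = 70.19
  A: 0 + 1(166.4) = 166.4
  C: 0 + 1(45.71) = 45.71

166 mol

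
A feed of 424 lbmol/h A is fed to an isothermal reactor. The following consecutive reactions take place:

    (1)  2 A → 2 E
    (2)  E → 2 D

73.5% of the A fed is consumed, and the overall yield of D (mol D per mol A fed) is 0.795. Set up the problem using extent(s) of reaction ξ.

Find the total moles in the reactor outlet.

593 lbmol/h

Conversion of A: A consumed = 2ξ₁ = 0.735 × 424 → ξ₁ = 155.8 lbmol/h.
Yield of D: 2ξ₂ / 424 = 0.795 → ξ₂ = 168.5 lbmol/h.
Outlet amounts (n = n₀ + Σ ν·ξ):
  A: 424 − 2(155.8) = 112.4
  E: 0 + 2(155.8) − 1(168.5) = 143.1
  D: 0 + 2(168.5) = 337.1
Total out = 112.4 + 143.1 + 337.1 = 592.5 lbmol/h.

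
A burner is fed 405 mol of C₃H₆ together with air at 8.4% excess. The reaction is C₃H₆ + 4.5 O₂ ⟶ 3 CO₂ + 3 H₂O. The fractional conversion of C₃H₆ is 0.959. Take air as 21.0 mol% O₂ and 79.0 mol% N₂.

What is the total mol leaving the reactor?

10000 mol

Stoichiometric O₂ = 4.5 × 405 = 1822 mol; O₂ fed = 1822 × 1.084 = 1976 mol.
N₂ fed = 1976 × 79/21 = 7432 mol.
Fuel reacted = 0.959 × 405 → ξ = 388.4 mol.
Outlet (n = n₀ + ν ξ):
  C₃H₆: 405 − 1(388.4) = 16.61
  O₂: 1976 − 4.5(388.4) = 227.8
  N₂: 7432 (inert)
  CO₂: 0 + 3(388.4) = 1165
  H₂O: 0 + 3(388.4) = 1165
Total out = 16.61 + 227.8 + 7432 + 1165 + 1165 = 10010 mol.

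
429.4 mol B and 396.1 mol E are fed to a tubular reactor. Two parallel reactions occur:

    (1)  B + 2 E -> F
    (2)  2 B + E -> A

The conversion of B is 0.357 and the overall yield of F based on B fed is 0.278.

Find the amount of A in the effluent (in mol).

17 mol

Yield of F: 1ξ₁ / 429.4 = 0.278 → ξ₁ = 119.4 mol.
Conversion of B: 1ξ₁ + 2ξ₂ = 0.357 × 429.4 = 153.3 → ξ₂ = 16.96 mol.
Outlet amounts (n = n₀ + Σ ν·ξ):
  B: 429.4 − 1(119.4) − 2(16.96) = 276.1
  E: 396.1 − 2(119.4) − 1(16.96) = 140.4
  F: 0 + 1(119.4) = 119.4
  A: 0 + 1(16.96) = 16.96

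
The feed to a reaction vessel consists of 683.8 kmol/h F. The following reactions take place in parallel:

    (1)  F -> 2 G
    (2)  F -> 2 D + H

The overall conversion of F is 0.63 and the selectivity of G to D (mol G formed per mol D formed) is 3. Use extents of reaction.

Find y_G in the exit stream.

0.529

Conversion of F: F consumed = 0.63 × 683.8 = 430.8 kmol/h = 1ξ₁ + 1ξ₂.
Selectivity: 2ξ₁ / (2ξ₂) = 3 → ξ₁ = 3 ξ₂.
Substitute: (1·3 + 1) ξ₂ = 430.8 → ξ₂ = 107.7 kmol/h, ξ₁ = 323.1 kmol/h.
Outlet amounts (n = n₀ + Σ ν·ξ):
  F: 683.8 − 1(323.1) − 1(107.7) = 253
  G: 0 + 2(323.1) = 646.2
  D: 0 + 2(107.7) = 215.4
  H: 0 + 1(107.7) = 107.7
Total out = 1222 kmol/h; y_G = 646.2 / 1222 = 0.5287.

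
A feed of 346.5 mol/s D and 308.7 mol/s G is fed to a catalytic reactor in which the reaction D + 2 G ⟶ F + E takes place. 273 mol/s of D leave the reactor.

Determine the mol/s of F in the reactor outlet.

For D: n = n₀ − 1ξ → 273 = 346.5 − 1ξ, giving ξ = 73.5 mol/s.
Outlet amounts (n = n₀ + ν ξ):
  D: 346.5 − 1(73.5) = 273
  G: 308.7 − 2(73.5) = 161.7
  F: 0 + 1(73.5) = 73.5
  E: 0 + 1(73.5) = 73.5

73.5 mol/s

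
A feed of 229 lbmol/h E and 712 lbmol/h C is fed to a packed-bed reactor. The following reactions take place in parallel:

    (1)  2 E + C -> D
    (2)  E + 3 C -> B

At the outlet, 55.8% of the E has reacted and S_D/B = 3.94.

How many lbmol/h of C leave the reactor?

Conversion of E: E consumed = 0.558 × 229 = 127.8 lbmol/h = 2ξ₁ + 1ξ₂.
Selectivity: 1ξ₁ / (1ξ₂) = 3.94 → ξ₁ = 3.94 ξ₂.
Substitute: (2·3.94 + 1) ξ₂ = 127.8 → ξ₂ = 14.39 lbmol/h, ξ₁ = 56.7 lbmol/h.
Outlet amounts (n = n₀ + Σ ν·ξ):
  E: 229 − 2(56.7) − 1(14.39) = 101.2
  C: 712 − 1(56.7) − 3(14.39) = 612.1
  D: 0 + 1(56.7) = 56.7
  B: 0 + 1(14.39) = 14.39

612 lbmol/h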